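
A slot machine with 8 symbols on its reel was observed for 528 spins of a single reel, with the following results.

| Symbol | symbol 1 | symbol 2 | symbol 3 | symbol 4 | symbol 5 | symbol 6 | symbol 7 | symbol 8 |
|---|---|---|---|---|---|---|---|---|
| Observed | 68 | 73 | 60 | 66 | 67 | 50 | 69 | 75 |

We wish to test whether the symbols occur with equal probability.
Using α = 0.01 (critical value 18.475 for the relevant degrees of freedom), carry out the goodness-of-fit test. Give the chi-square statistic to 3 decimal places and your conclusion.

Under H₀ each category has probability 1/8, so each expected count is 528/8 = 66.
symbol 1: (68 − 66)²/66 = 4/66 = 0.0606
symbol 2: (73 − 66)²/66 = 49/66 = 0.7424
symbol 3: (60 − 66)²/66 = 36/66 = 0.5455
symbol 4: (66 − 66)²/66 = 0/66 = 0.0000
symbol 5: (67 − 66)²/66 = 1/66 = 0.0152
symbol 6: (50 − 66)²/66 = 256/66 = 3.8788
symbol 7: (69 − 66)²/66 = 9/66 = 0.1364
symbol 8: (75 − 66)²/66 = 81/66 = 1.2273
Sum = 6.606
df = 7. Since 6.606 < 18.475, we do not reject H₀.

6.606; do not reject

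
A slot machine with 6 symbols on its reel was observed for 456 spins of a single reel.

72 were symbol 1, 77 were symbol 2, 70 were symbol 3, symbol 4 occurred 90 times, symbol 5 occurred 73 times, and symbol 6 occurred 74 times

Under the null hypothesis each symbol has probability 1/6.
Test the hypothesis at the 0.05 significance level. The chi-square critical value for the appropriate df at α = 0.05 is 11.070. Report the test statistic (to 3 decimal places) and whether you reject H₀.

Under H₀ each category has probability 1/6, so each expected count is 456/6 = 76.
symbol 1: (72 − 76)²/76 = 16/76 = 0.2105
symbol 2: (77 − 76)²/76 = 1/76 = 0.0132
symbol 3: (70 − 76)²/76 = 36/76 = 0.4737
symbol 4: (90 − 76)²/76 = 196/76 = 2.5789
symbol 5: (73 − 76)²/76 = 9/76 = 0.1184
symbol 6: (74 − 76)²/76 = 4/76 = 0.0526
Sum = 3.447
df = 5. Since 3.447 < 11.070, we do not reject H₀.

3.447; do not reject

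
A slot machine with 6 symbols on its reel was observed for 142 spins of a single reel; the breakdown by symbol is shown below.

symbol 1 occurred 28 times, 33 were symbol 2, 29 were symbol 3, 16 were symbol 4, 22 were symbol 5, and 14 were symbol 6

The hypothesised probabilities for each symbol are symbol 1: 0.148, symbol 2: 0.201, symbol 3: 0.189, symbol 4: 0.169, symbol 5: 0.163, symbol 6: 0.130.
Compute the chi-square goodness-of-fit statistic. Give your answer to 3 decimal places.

6.991

Expected counts E_i = n·p_i: 142×0.148 = 21.016, 142×0.201 = 28.542, 142×0.189 = 26.838, 142×0.169 = 23.998, 142×0.163 = 23.146, 142×0.130 = 18.46.
symbol 1: (28 − 21.016)²/21.016 = 48.776256/21.016 = 2.3209
symbol 2: (33 − 28.542)²/28.542 = 19.873764/28.542 = 0.6963
symbol 3: (29 − 26.838)²/26.838 = 4.674244/26.838 = 0.1742
symbol 4: (16 − 23.998)²/23.998 = 63.968004/23.998 = 2.6656
symbol 5: (22 − 23.146)²/23.146 = 1.313316/23.146 = 0.0567
symbol 6: (14 − 18.46)²/18.46 = 19.8916/18.46 = 1.0776
Sum = 6.991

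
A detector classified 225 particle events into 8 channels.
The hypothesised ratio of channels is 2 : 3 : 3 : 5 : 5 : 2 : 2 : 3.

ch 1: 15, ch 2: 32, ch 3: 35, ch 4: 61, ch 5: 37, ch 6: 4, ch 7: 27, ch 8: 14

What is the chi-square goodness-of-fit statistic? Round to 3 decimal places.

Ratio total = 25. Expected counts: 225×2/25 = 18, 225×3/25 = 27, 225×3/25 = 27, 225×5/25 = 45, 225×5/25 = 45, 225×2/25 = 18, 225×2/25 = 18, 225×3/25 = 27.
χ² = (15−18)²/18 + (32−27)²/27 + (35−27)²/27 + (61−45)²/45 + (37−45)²/45 + (4−18)²/18 + (27−18)²/18 + (14−27)²/27
   = 0.5000 + 0.9259 + 2.3704 + 5.6889 + 1.4222 + 10.8889 + 4.5000 + 6.2593
Sum = 32.556

32.556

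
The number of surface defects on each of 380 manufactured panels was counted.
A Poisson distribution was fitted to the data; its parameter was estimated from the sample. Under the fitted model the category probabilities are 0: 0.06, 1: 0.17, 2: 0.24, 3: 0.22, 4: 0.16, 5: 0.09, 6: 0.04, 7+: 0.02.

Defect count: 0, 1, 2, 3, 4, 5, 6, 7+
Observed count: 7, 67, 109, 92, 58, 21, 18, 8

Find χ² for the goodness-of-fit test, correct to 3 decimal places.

21.117

Expected counts E_i = n·p_i: 380×0.06 = 22.8, 380×0.17 = 64.6, 380×0.24 = 91.2, 380×0.22 = 83.6, 380×0.16 = 60.8, 380×0.09 = 34.2, 380×0.04 = 15.2, 380×0.02 = 7.6.
0: (7 − 22.8)²/22.8 = 249.64/22.8 = 10.9491
1: (67 − 64.6)²/64.6 = 5.76/64.6 = 0.0892
2: (109 − 91.2)²/91.2 = 316.84/91.2 = 3.4741
3: (92 − 83.6)²/83.6 = 70.56/83.6 = 0.8440
4: (58 − 60.8)²/60.8 = 7.84/60.8 = 0.1289
5: (21 − 34.2)²/34.2 = 174.24/34.2 = 5.0947
6: (18 − 15.2)²/15.2 = 7.84/15.2 = 0.5158
7+: (8 − 7.6)²/7.6 = 0.16/7.6 = 0.0211
Sum = 21.117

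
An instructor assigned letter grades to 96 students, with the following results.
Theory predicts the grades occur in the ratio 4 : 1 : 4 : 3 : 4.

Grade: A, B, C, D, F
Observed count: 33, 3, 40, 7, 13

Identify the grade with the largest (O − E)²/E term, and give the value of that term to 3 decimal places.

C, 10.667

Ratio total = 16. Expected counts: 96×4/16 = 24, 96×1/16 = 6, 96×4/16 = 24, 96×3/16 = 18, 96×4/16 = 24.
A: (33 − 24)²/24 = 81/24 = 3.3750
B: (3 − 6)²/6 = 9/6 = 1.5000
C: (40 − 24)²/24 = 256/24 = 10.6667
D: (7 − 18)²/18 = 121/18 = 6.7222
F: (13 − 24)²/24 = 121/24 = 5.0417
The largest term is for C: 10.667.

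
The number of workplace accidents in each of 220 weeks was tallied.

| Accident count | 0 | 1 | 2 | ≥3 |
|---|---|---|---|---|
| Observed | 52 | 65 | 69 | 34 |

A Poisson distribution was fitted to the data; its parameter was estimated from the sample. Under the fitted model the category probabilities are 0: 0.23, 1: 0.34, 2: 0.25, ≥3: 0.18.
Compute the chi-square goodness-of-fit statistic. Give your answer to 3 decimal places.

5.678

Expected counts E_i = n·p_i: 220×0.23 = 50.6, 220×0.34 = 74.8, 220×0.25 = 55, 220×0.18 = 39.6.
0: (52 − 50.6)²/50.6 = 1.96/50.6 = 0.0387
1: (65 − 74.8)²/74.8 = 96.04/74.8 = 1.2840
2: (69 − 55)²/55 = 196/55 = 3.5636
≥3: (34 − 39.6)²/39.6 = 31.36/39.6 = 0.7919
Sum = 5.678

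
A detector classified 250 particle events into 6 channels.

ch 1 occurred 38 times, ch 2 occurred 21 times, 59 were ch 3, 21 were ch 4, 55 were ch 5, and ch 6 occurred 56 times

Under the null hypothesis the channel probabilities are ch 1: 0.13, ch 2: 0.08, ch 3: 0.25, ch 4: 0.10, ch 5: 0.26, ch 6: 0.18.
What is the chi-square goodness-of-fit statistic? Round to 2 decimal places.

6.04

Expected counts E_i = n·p_i: 250×0.13 = 32.5, 250×0.08 = 20, 250×0.25 = 62.5, 250×0.10 = 25, 250×0.26 = 65, 250×0.18 = 45.
ch 1: (38 − 32.5)²/32.5 = 30.25/32.5 = 0.931
ch 2: (21 − 20)²/20 = 1/20 = 0.050
ch 3: (59 − 62.5)²/62.5 = 12.25/62.5 = 0.196
ch 4: (21 − 25)²/25 = 16/25 = 0.640
ch 5: (55 − 65)²/65 = 100/65 = 1.538
ch 6: (56 − 45)²/45 = 121/45 = 2.689
Sum = 6.04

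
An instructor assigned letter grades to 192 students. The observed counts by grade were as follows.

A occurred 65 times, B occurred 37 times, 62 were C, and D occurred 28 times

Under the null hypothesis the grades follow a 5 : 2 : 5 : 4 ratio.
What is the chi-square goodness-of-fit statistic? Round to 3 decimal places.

Ratio total = 16. Expected counts: 192×5/16 = 60, 192×2/16 = 24, 192×5/16 = 60, 192×4/16 = 48.
A: (65 − 60)²/60 = 25/60 = 0.4167
B: (37 − 24)²/24 = 169/24 = 7.0417
C: (62 − 60)²/60 = 4/60 = 0.0667
D: (28 − 48)²/48 = 400/48 = 8.3333
Sum = 15.858

15.858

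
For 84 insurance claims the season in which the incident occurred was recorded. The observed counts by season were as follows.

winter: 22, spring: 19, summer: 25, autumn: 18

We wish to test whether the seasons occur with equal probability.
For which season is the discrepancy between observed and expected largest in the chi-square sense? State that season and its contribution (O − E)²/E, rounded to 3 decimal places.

Under H₀ each category has probability 1/4, so each expected count is 84/4 = 21.
χ² = (22−21)²/21 + (19−21)²/21 + (25−21)²/21 + (18−21)²/21
   = 0.0476 + 0.1905 + 0.7619 + 0.4286
The largest term is for summer: 0.762.

summer, 0.762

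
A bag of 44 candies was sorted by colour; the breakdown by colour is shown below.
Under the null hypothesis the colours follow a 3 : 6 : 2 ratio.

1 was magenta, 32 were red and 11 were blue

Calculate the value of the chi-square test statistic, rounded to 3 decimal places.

13.875

Ratio total = 11. Expected counts: 44×3/11 = 12, 44×6/11 = 24, 44×2/11 = 8.
χ² = (1−12)²/12 + (32−24)²/24 + (11−8)²/8
   = 10.0833 + 2.6667 + 1.1250
Sum = 13.875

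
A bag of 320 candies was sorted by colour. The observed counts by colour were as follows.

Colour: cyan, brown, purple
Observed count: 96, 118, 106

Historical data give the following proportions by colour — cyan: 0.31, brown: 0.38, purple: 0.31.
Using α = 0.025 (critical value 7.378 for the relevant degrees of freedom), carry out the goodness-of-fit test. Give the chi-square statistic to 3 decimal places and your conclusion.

0.676; do not reject

Expected counts E_i = n·p_i: 320×0.31 = 99.2, 320×0.38 = 121.6, 320×0.31 = 99.2.
χ² = (96−99.2)²/99.2 + (118−121.6)²/121.6 + (106−99.2)²/99.2
   = 0.1032 + 0.1066 + 0.4661
Sum = 0.676
df = 2. Since 0.676 < 7.378, we do not reject H₀.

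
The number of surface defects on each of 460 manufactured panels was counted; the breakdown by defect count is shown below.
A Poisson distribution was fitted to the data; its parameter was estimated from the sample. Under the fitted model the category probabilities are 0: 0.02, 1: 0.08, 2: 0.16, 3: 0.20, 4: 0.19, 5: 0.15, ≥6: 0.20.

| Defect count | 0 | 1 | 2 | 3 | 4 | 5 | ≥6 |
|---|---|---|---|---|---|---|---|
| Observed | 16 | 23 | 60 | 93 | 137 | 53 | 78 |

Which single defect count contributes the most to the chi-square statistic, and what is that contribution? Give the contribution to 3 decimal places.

Expected counts E_i = n·p_i: 460×0.02 = 9.2, 460×0.08 = 36.8, 460×0.16 = 73.6, 460×0.20 = 92, 460×0.19 = 87.4, 460×0.15 = 69, 460×0.20 = 92.
0: (16 − 9.2)²/9.2 = 46.24/9.2 = 5.0261
1: (23 − 36.8)²/36.8 = 190.44/36.8 = 5.1750
2: (60 − 73.6)²/73.6 = 184.96/73.6 = 2.5130
3: (93 − 92)²/92 = 1/92 = 0.0109
4: (137 − 87.4)²/87.4 = 2460.16/87.4 = 28.1483
5: (53 − 69)²/69 = 256/69 = 3.7101
≥6: (78 − 92)²/92 = 196/92 = 2.1304
The largest term is for 4: 28.148.

4, 28.148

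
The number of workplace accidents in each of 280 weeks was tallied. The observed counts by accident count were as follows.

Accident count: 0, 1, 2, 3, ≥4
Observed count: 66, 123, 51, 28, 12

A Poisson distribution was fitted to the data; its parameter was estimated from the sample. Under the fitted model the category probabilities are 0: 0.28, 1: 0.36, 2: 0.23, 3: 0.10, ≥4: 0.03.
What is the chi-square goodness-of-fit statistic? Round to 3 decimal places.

11.182

Expected counts E_i = n·p_i: 280×0.28 = 78.4, 280×0.36 = 100.8, 280×0.23 = 64.4, 280×0.10 = 28, 280×0.03 = 8.4.
cat         O        E   (O−E)²/E
0          66     78.4     1.9612
1         123    100.8     4.8893
2          51     64.4     2.7882
3          28       28     0.0000
≥4         12      8.4     1.5429
Sum = 11.182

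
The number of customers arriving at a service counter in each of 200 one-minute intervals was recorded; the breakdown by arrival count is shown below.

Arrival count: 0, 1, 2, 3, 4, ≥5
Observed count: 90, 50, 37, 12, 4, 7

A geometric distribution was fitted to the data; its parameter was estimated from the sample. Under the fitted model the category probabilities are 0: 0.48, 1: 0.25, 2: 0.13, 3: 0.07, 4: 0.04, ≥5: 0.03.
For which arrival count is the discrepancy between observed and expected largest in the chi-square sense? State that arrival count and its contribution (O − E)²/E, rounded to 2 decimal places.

2, 4.65

Expected counts E_i = n·p_i: 200×0.48 = 96, 200×0.25 = 50, 200×0.13 = 26, 200×0.07 = 14, 200×0.04 = 8, 200×0.03 = 6.
0: (90 − 96)²/96 = 36/96 = 0.375
1: (50 − 50)²/50 = 0/50 = 0.000
2: (37 − 26)²/26 = 121/26 = 4.654
3: (12 − 14)²/14 = 4/14 = 0.286
4: (4 − 8)²/8 = 16/8 = 2.000
≥5: (7 − 6)²/6 = 1/6 = 0.167
The largest term is for 2: 4.65.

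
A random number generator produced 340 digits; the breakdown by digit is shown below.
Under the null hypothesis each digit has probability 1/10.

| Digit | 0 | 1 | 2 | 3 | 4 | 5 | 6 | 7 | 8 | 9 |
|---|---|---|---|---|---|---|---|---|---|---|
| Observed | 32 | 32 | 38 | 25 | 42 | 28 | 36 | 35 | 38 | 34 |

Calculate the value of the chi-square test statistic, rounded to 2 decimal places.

Expected count for each of the 10 categories: 340/10 = 34.
χ² = (32−34)²/34 + (32−34)²/34 + (38−34)²/34 + (25−34)²/34 + (42−34)²/34 + (28−34)²/34 + (36−34)²/34 + (35−34)²/34 + (38−34)²/34 + (34−34)²/34
   = 0.118 + 0.118 + 0.471 + 2.382 + 1.882 + 1.059 + 0.118 + 0.029 + 0.471 + 0.000
Sum = 6.65

6.65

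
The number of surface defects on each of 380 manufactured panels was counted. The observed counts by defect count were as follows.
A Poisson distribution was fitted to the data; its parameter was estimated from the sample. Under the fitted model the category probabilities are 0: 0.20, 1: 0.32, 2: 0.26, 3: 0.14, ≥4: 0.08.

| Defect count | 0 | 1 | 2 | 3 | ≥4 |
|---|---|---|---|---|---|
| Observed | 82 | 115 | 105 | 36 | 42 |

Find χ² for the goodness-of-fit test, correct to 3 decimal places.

Expected counts E_i = n·p_i: 380×0.20 = 76, 380×0.32 = 121.6, 380×0.26 = 98.8, 380×0.14 = 53.2, 380×0.08 = 30.4.
χ² = (82−76)²/76 + (115−121.6)²/121.6 + (105−98.8)²/98.8 + (36−53.2)²/53.2 + (42−30.4)²/30.4
   = 0.4737 + 0.3582 + 0.3891 + 5.5609 + 4.4263
Sum = 11.208

11.208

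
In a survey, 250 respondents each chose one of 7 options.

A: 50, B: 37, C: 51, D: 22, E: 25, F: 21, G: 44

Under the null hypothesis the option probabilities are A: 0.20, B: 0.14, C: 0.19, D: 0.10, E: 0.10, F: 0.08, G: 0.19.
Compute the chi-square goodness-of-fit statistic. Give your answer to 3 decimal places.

Expected counts E_i = n·p_i: 250×0.20 = 50, 250×0.14 = 35, 250×0.19 = 47.5, 250×0.10 = 25, 250×0.10 = 25, 250×0.08 = 20, 250×0.19 = 47.5.
cat         O        E   (O−E)²/E
A          50       50     0.0000
B          37       35     0.1143
C          51     47.5     0.2579
D          22       25     0.3600
E          25       25     0.0000
F          21       20     0.0500
G          44     47.5     0.2579
Sum = 1.040

1.040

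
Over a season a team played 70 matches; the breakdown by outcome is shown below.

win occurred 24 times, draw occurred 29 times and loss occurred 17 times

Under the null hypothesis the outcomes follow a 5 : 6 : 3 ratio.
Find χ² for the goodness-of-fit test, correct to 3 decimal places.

Ratio total = 14. Expected counts: 70×5/14 = 25, 70×6/14 = 30, 70×3/14 = 15.
cat         O        E   (O−E)²/E
win        24       25     0.0400
draw       29       30     0.0333
loss       17       15     0.2667
Sum = 0.340

0.340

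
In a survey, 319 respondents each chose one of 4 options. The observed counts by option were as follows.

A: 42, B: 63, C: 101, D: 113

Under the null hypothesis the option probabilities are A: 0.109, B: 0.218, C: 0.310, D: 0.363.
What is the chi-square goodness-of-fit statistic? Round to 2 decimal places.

Expected counts E_i = n·p_i: 319×0.109 = 34.771, 319×0.218 = 69.542, 319×0.310 = 98.89, 319×0.363 = 115.797.
A: (42 − 34.771)²/34.771 = 52.258441/34.771 = 1.503
B: (63 − 69.542)²/69.542 = 42.797764/69.542 = 0.615
C: (101 − 98.89)²/98.89 = 4.4521/98.89 = 0.045
D: (113 − 115.797)²/115.797 = 7.823209/115.797 = 0.068
Sum = 2.23

2.23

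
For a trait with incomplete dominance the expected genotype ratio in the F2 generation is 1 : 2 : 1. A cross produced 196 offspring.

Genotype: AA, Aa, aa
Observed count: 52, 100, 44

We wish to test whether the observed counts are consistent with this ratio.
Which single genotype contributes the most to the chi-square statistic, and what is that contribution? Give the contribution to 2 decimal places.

aa, 0.51

Ratio total = 4. Expected counts: 196×1/4 = 49, 196×2/4 = 98, 196×1/4 = 49.
cat         O        E   (O−E)²/E
AA         52       49      0.184
Aa        100       98      0.041
aa         44       49      0.510
The largest term is for aa: 0.51.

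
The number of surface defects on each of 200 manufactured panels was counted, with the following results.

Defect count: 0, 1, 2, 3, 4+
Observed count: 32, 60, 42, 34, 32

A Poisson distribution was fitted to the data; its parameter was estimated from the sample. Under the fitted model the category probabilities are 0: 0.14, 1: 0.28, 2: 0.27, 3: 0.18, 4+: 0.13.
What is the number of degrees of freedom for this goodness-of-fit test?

There are k = 5 categories and 1 parameter estimated from the data, so df = 5 − 1 − 1 = 3.

3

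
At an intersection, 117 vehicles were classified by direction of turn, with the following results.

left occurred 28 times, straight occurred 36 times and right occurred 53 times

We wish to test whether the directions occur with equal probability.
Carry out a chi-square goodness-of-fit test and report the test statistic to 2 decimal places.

8.36

Expected count for each of the 3 categories: 117/3 = 39.
cat           O        E   (O−E)²/E
left         28       39      3.103
straight     36       39      0.231
right        53       39      5.026
Sum = 8.36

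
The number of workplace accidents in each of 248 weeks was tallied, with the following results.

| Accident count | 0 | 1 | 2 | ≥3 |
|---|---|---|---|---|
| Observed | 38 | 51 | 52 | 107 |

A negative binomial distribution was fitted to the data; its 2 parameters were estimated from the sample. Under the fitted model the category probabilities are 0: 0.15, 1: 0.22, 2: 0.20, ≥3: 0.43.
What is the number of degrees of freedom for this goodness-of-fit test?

1

There are k = 4 categories and 2 parameters estimated from the data, so df = 4 − 1 − 2 = 1.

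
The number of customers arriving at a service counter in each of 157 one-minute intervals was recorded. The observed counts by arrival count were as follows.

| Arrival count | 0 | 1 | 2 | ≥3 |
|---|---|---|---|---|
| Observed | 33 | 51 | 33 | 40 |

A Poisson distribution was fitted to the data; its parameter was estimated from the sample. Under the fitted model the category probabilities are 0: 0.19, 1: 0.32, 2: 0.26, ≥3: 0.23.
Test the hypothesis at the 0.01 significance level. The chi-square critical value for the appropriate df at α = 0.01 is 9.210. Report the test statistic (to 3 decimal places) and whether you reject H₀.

Expected counts E_i = n·p_i: 157×0.19 = 29.83, 157×0.32 = 50.24, 157×0.26 = 40.82, 157×0.23 = 36.11.
χ² = (33−29.83)²/29.83 + (51−50.24)²/50.24 + (33−40.82)²/40.82 + (40−36.11)²/36.11
   = 0.3369 + 0.0115 + 1.4981 + 0.4191
Sum = 2.266
df = 2. Since 2.266 < 9.210, we do not reject H₀.

2.266; do not reject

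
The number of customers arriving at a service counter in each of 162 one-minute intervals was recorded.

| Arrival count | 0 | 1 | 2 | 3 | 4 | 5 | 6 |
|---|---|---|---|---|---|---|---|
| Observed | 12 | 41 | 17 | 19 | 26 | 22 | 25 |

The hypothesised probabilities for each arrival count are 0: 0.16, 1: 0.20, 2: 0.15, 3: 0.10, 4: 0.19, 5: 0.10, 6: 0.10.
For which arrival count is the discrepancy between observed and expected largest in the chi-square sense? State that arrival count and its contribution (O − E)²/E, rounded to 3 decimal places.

0, 7.476

Expected counts E_i = n·p_i: 162×0.16 = 25.92, 162×0.20 = 32.4, 162×0.15 = 24.3, 162×0.10 = 16.2, 162×0.19 = 30.78, 162×0.10 = 16.2, 162×0.10 = 16.2.
0: (12 − 25.92)²/25.92 = 193.7664/25.92 = 7.4756
1: (41 − 32.4)²/32.4 = 73.96/32.4 = 2.2827
2: (17 − 24.3)²/24.3 = 53.29/24.3 = 2.1930
3: (19 − 16.2)²/16.2 = 7.84/16.2 = 0.4840
4: (26 − 30.78)²/30.78 = 22.8484/30.78 = 0.7423
5: (22 − 16.2)²/16.2 = 33.64/16.2 = 2.0765
6: (25 − 16.2)²/16.2 = 77.44/16.2 = 4.7802
The largest term is for 0: 7.476.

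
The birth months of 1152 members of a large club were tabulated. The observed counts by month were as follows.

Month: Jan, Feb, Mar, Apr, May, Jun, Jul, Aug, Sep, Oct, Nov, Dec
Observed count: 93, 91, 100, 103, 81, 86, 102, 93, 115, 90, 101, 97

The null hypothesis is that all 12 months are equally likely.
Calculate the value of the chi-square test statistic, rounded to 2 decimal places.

Expected count for each of the 12 categories: 1152/12 = 96.
cat         O        E   (O−E)²/E
Jan        93       96      0.094
Feb        91       96      0.260
Mar       100       96      0.167
Apr       103       96      0.510
May        81       96      2.344
Jun        86       96      1.042
Jul       102       96      0.375
Aug        93       96      0.094
Sep       115       96      3.760
Oct        90       96      0.375
Nov       101       96      0.260
Dec        97       96      0.010
Sum = 9.29

9.29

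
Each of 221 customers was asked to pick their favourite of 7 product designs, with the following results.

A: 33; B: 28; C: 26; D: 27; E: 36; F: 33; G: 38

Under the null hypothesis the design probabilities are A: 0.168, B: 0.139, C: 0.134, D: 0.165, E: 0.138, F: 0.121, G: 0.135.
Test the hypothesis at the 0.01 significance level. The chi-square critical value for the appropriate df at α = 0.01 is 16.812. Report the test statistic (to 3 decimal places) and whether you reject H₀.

8.290; do not reject

Expected counts E_i = n·p_i: 221×0.168 = 37.128, 221×0.139 = 30.719, 221×0.134 = 29.614, 221×0.165 = 36.465, 221×0.138 = 30.498, 221×0.121 = 26.741, 221×0.135 = 29.835.
A: (33 − 37.128)²/37.128 = 17.040384/37.128 = 0.4590
B: (28 − 30.719)²/30.719 = 7.392961/30.719 = 0.2407
C: (26 − 29.614)²/29.614 = 13.060996/29.614 = 0.4410
D: (27 − 36.465)²/36.465 = 89.586225/36.465 = 2.4568
E: (36 − 30.498)²/30.498 = 30.272004/30.498 = 0.9926
F: (33 − 26.741)²/26.741 = 39.175081/26.741 = 1.4650
G: (38 − 29.835)²/29.835 = 66.667225/29.835 = 2.2345
Sum = 8.290
df = 6. Since 8.290 < 16.812, we do not reject H₀.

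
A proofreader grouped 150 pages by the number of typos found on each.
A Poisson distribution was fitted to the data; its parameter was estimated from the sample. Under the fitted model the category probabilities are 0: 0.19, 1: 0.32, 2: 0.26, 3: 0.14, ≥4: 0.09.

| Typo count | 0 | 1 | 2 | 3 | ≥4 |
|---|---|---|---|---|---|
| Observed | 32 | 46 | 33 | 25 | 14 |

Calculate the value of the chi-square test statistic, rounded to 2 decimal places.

Expected counts E_i = n·p_i: 150×0.19 = 28.5, 150×0.32 = 48, 150×0.26 = 39, 150×0.14 = 21, 150×0.09 = 13.5.
χ² = (32−28.5)²/28.5 + (46−48)²/48 + (33−39)²/39 + (25−21)²/21 + (14−13.5)²/13.5
   = 0.430 + 0.083 + 0.923 + 0.762 + 0.019
Sum = 2.22

2.22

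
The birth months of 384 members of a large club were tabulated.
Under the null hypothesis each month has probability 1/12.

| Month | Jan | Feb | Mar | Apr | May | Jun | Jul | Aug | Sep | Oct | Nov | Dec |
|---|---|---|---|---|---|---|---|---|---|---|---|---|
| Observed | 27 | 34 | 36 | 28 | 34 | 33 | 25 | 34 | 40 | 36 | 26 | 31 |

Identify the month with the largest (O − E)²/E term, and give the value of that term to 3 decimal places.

Expected count for each of the 12 categories: 384/12 = 32.
cat         O        E   (O−E)²/E
Jan        27       32     0.7813
Feb        34       32     0.1250
Mar        36       32     0.5000
Apr        28       32     0.5000
May        34       32     0.1250
Jun        33       32     0.0313
Jul        25       32     1.5313
Aug        34       32     0.1250
Sep        40       32     2.0000
Oct        36       32     0.5000
Nov        26       32     1.1250
Dec        31       32     0.0313
The largest term is for Sep: 2.000.

Sep, 2.000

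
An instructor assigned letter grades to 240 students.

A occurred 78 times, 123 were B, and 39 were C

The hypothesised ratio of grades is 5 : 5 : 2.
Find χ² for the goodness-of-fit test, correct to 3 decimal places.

Ratio total = 12. Expected counts: 240×5/12 = 100, 240×5/12 = 100, 240×2/12 = 40.
cat         O        E   (O−E)²/E
A          78      100     4.8400
B         123      100     5.2900
C          39       40     0.0250
Sum = 10.155

10.155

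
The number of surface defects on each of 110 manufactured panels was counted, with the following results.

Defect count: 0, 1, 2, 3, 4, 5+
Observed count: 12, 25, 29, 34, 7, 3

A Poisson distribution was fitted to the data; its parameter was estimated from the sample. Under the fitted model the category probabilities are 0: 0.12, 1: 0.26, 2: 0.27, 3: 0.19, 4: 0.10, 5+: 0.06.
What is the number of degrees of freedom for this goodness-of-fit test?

There are k = 6 categories and 1 parameter estimated from the data, so df = 6 − 1 − 1 = 4.

4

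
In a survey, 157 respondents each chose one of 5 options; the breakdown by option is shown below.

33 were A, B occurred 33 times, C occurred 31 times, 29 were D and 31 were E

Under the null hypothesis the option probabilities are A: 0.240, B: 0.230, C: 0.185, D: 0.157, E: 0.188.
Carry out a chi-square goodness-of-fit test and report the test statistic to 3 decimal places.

1.823

Expected counts E_i = n·p_i: 157×0.240 = 37.68, 157×0.230 = 36.11, 157×0.185 = 29.045, 157×0.157 = 24.649, 157×0.188 = 29.516.
cat         O        E   (O−E)²/E
A          33    37.68     0.5813
B          33    36.11     0.2679
C          31   29.045     0.1316
D          29   24.649     0.7680
E          31   29.516     0.0746
Sum = 1.823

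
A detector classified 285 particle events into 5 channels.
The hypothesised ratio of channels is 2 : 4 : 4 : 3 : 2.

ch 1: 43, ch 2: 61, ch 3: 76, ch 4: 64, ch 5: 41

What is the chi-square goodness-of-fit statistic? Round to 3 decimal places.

Ratio total = 15. Expected counts: 285×2/15 = 38, 285×4/15 = 76, 285×4/15 = 76, 285×3/15 = 57, 285×2/15 = 38.
ch 1: (43 − 38)²/38 = 25/38 = 0.6579
ch 2: (61 − 76)²/76 = 225/76 = 2.9605
ch 3: (76 − 76)²/76 = 0/76 = 0.0000
ch 4: (64 − 57)²/57 = 49/57 = 0.8596
ch 5: (41 − 38)²/38 = 9/38 = 0.2368
Sum = 4.715

4.715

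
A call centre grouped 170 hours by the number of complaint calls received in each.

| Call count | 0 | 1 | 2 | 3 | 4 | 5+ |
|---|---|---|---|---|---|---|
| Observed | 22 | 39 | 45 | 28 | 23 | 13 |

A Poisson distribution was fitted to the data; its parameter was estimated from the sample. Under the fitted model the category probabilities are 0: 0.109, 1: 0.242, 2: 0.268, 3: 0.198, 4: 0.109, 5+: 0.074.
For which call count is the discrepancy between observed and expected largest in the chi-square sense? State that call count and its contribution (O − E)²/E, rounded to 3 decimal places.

4, 1.078

Expected counts E_i = n·p_i: 170×0.109 = 18.53, 170×0.242 = 41.14, 170×0.268 = 45.56, 170×0.198 = 33.66, 170×0.109 = 18.53, 170×0.074 = 12.58.
cat         O        E   (O−E)²/E
0          22    18.53     0.6498
1          39    41.14     0.1113
2          45    45.56     0.0069
3          28    33.66     0.9517
4          23    18.53     1.0783
5+         13    12.58     0.0140
The largest term is for 4: 1.078.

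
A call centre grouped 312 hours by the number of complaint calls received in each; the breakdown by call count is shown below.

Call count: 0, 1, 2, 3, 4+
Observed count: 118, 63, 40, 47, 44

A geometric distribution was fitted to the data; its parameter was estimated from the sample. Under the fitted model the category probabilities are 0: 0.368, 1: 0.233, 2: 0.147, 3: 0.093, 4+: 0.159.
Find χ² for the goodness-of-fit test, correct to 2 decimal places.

Expected counts E_i = n·p_i: 312×0.368 = 114.816, 312×0.233 = 72.696, 312×0.147 = 45.864, 312×0.093 = 29.016, 312×0.159 = 49.608.
χ² = (118−114.816)²/114.816 + (63−72.696)²/72.696 + (40−45.864)²/45.864 + (47−29.016)²/29.016 + (44−49.608)²/49.608
   = 0.088 + 1.293 + 0.750 + 11.146 + 0.634
Sum = 13.91

13.91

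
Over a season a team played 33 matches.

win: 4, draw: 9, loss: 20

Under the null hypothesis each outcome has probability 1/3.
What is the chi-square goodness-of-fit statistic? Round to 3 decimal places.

12.182

Expected count for each of the 3 categories: 33/3 = 11.
χ² = (4−11)²/11 + (9−11)²/11 + (20−11)²/11
   = 4.4545 + 0.3636 + 7.3636
Sum = 12.182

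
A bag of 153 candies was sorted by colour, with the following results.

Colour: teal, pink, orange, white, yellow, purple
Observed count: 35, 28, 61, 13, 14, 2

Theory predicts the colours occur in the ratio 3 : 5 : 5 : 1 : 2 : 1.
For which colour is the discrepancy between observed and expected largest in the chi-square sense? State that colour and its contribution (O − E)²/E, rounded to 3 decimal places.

pink, 6.422

Ratio total = 17. Expected counts: 153×3/17 = 27, 153×5/17 = 45, 153×5/17 = 45, 153×1/17 = 9, 153×2/17 = 18, 153×1/17 = 9.
teal: (35 − 27)²/27 = 64/27 = 2.3704
pink: (28 − 45)²/45 = 289/45 = 6.4222
orange: (61 − 45)²/45 = 256/45 = 5.6889
white: (13 − 9)²/9 = 16/9 = 1.7778
yellow: (14 − 18)²/18 = 16/18 = 0.8889
purple: (2 − 9)²/9 = 49/9 = 5.4444
The largest term is for pink: 6.422.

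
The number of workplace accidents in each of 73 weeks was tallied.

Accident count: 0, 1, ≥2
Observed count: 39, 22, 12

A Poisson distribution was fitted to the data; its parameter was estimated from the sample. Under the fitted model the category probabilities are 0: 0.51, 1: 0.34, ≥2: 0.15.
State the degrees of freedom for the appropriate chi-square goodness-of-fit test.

There are k = 3 categories and 1 parameter estimated from the data, so df = 3 − 1 − 1 = 1.

1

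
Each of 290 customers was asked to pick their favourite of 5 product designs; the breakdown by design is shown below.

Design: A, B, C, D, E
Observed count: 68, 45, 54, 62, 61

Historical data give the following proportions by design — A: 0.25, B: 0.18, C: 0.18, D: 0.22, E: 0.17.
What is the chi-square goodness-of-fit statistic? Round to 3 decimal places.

Expected counts E_i = n·p_i: 290×0.25 = 72.5, 290×0.18 = 52.2, 290×0.18 = 52.2, 290×0.22 = 63.8, 290×0.17 = 49.3.
cat         O        E   (O−E)²/E
A          68     72.5     0.2793
B          45     52.2     0.9931
C          54     52.2     0.0621
D          62     63.8     0.0508
E          61     49.3     2.7767
Sum = 4.162

4.162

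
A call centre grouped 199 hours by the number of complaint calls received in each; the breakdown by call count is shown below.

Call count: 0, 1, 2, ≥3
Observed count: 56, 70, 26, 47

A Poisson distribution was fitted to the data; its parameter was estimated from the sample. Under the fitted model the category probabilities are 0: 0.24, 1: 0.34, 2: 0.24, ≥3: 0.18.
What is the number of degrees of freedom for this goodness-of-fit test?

There are k = 4 categories and 1 parameter estimated from the data, so df = 4 − 1 − 1 = 2.

2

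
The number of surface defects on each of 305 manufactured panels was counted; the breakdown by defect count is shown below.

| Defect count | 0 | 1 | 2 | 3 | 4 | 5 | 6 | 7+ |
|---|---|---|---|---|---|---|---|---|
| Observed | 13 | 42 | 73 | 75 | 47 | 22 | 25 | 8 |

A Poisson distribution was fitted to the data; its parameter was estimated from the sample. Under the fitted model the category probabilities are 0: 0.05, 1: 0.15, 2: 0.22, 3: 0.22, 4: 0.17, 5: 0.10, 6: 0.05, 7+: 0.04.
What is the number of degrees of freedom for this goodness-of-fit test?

There are k = 8 categories and 1 parameter estimated from the data, so df = 8 − 1 − 1 = 6.

6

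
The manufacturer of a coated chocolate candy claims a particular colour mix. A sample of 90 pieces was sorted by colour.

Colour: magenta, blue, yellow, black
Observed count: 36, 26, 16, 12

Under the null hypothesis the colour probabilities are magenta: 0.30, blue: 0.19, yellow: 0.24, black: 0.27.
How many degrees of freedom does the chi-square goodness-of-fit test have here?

There are k = 4 categories and no parameters were estimated from the data, so df = 4 − 1 = 3.

3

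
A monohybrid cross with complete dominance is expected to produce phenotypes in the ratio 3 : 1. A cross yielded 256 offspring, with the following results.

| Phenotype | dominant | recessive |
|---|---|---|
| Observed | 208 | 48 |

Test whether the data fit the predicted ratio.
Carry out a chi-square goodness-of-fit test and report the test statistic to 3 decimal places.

Ratio total = 4. Expected counts: 256×3/4 = 192, 256×1/4 = 64.
dominant: (208 − 192)²/192 = 256/192 = 1.3333
recessive: (48 − 64)²/64 = 256/64 = 4.0000
Sum = 5.333

5.333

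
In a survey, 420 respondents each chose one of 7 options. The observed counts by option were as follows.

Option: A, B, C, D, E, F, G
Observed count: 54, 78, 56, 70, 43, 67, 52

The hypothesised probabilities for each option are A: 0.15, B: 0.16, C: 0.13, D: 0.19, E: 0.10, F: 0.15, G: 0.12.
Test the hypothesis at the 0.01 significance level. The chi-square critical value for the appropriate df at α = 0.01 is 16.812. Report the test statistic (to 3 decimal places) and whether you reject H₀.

Expected counts E_i = n·p_i: 420×0.15 = 63, 420×0.16 = 67.2, 420×0.13 = 54.6, 420×0.19 = 79.8, 420×0.10 = 42, 420×0.15 = 63, 420×0.12 = 50.4.
A: (54 − 63)²/63 = 81/63 = 1.2857
B: (78 − 67.2)²/67.2 = 116.64/67.2 = 1.7357
C: (56 − 54.6)²/54.6 = 1.96/54.6 = 0.0359
D: (70 − 79.8)²/79.8 = 96.04/79.8 = 1.2035
E: (43 − 42)²/42 = 1/42 = 0.0238
F: (67 − 63)²/63 = 16/63 = 0.2540
G: (52 − 50.4)²/50.4 = 2.56/50.4 = 0.0508
Sum = 4.589
df = 6. Since 4.589 < 16.812, we do not reject H₀.

4.589; do not reject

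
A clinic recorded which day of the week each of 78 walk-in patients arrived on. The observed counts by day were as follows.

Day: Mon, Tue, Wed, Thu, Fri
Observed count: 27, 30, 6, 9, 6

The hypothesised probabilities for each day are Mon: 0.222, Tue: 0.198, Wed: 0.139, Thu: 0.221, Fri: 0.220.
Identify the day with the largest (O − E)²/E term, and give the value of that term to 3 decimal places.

Expected counts E_i = n·p_i: 78×0.222 = 17.316, 78×0.198 = 15.444, 78×0.139 = 10.842, 78×0.221 = 17.238, 78×0.220 = 17.16.
χ² = (27−17.316)²/17.316 + (30−15.444)²/15.444 + (6−10.842)²/10.842 + (9−17.238)²/17.238 + (6−17.16)²/17.16
   = 5.4158 + 13.7191 + 2.1624 + 3.9369 + 7.2579
The largest term is for Tue: 13.719.

Tue, 13.719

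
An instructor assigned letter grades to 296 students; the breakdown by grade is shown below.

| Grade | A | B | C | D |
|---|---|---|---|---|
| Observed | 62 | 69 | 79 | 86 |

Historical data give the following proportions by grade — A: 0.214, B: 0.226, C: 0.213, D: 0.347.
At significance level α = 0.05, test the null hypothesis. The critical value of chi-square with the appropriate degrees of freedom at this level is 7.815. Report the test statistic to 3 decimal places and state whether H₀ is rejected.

Expected counts E_i = n·p_i: 296×0.214 = 63.344, 296×0.226 = 66.896, 296×0.213 = 63.048, 296×0.347 = 102.712.
cat         O        E   (O−E)²/E
A          62   63.344     0.0285
B          69   66.896     0.0662
C          79   63.048     4.0361
D          86  102.712     2.7192
Sum = 6.850
df = 3. Since 6.850 < 7.815, we do not reject H₀.

6.850; do not reject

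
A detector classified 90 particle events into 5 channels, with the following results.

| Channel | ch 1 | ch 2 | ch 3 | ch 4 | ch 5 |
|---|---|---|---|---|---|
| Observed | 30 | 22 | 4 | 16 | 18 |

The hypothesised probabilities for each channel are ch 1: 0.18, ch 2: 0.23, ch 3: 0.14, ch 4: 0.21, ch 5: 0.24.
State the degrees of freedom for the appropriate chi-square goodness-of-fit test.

4

There are k = 5 categories and no parameters were estimated from the data, so df = 5 − 1 = 4.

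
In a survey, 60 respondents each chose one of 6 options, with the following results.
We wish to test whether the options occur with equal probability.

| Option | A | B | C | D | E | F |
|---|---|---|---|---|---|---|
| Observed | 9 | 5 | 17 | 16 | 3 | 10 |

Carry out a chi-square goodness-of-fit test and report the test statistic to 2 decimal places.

16.00

Expected count for each of the 6 categories: 60/6 = 10.
A: (9 − 10)²/10 = 1/10 = 0.100
B: (5 − 10)²/10 = 25/10 = 2.500
C: (17 − 10)²/10 = 49/10 = 4.900
D: (16 − 10)²/10 = 36/10 = 3.600
E: (3 − 10)²/10 = 49/10 = 4.900
F: (10 − 10)²/10 = 0/10 = 0.000
Sum = 16.00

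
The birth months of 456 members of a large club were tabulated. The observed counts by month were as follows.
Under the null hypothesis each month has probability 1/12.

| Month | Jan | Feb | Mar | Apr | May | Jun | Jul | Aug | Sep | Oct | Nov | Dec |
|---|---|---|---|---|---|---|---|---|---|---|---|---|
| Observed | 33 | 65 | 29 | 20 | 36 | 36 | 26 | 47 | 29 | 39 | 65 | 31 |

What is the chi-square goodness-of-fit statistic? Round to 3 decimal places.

Under H₀ each category has probability 1/12, so each expected count is 456/12 = 38.
χ² = (33−38)²/38 + (65−38)²/38 + (29−38)²/38 + (20−38)²/38 + (36−38)²/38 + (36−38)²/38 + (26−38)²/38 + (47−38)²/38 + (29−38)²/38 + (39−38)²/38 + (65−38)²/38 + (31−38)²/38
   = 0.6579 + 19.1842 + 2.1316 + 8.5263 + 0.1053 + 0.1053 + 3.7895 + 2.1316 + 2.1316 + 0.0263 + 19.1842 + 1.2895
Sum = 59.263

59.263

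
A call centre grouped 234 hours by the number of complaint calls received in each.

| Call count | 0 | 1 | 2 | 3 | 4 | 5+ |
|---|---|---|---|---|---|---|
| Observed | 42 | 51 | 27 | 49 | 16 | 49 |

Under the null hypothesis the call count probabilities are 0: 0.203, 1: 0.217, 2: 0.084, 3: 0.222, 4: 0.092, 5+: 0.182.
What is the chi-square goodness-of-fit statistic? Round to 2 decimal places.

Expected counts E_i = n·p_i: 234×0.203 = 47.502, 234×0.217 = 50.778, 234×0.084 = 19.656, 234×0.222 = 51.948, 234×0.092 = 21.528, 234×0.182 = 42.588.
0: (42 − 47.502)²/47.502 = 30.272004/47.502 = 0.637
1: (51 − 50.778)²/50.778 = 0.049284/50.778 = 0.001
2: (27 − 19.656)²/19.656 = 53.934336/19.656 = 2.744
3: (49 − 51.948)²/51.948 = 8.690704/51.948 = 0.167
4: (16 − 21.528)²/21.528 = 30.558784/21.528 = 1.419
5+: (49 − 42.588)²/42.588 = 41.113744/42.588 = 0.965
Sum = 5.93

5.93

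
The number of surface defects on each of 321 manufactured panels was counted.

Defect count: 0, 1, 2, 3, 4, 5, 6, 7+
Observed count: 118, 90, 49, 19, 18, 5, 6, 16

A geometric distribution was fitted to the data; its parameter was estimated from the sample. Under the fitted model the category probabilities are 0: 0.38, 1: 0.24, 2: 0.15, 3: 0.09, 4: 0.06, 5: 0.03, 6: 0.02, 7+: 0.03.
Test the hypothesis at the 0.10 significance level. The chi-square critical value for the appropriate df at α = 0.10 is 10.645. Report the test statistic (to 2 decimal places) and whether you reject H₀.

Expected counts E_i = n·p_i: 321×0.38 = 121.98, 321×0.24 = 77.04, 321×0.15 = 48.15, 321×0.09 = 28.89, 321×0.06 = 19.26, 321×0.03 = 9.63, 321×0.02 = 6.42, 321×0.03 = 9.63.
cat         O        E   (O−E)²/E
0         118   121.98      0.130
1          90    77.04      2.180
2          49    48.15      0.015
3          19    28.89      3.386
4          18    19.26      0.082
5           5     9.63      2.226
6           6     6.42      0.027
7+         16     9.63      4.214
Sum = 12.26
df = 6. Since 12.26 > 10.645, we reject H₀.

12.26; reject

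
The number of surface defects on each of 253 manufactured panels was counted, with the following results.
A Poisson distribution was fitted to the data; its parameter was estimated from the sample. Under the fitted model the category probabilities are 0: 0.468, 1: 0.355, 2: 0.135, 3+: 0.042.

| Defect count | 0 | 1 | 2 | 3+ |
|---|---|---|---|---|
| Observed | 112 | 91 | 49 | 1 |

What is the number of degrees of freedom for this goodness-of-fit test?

2

There are k = 4 categories and 1 parameter estimated from the data, so df = 4 − 1 − 1 = 2.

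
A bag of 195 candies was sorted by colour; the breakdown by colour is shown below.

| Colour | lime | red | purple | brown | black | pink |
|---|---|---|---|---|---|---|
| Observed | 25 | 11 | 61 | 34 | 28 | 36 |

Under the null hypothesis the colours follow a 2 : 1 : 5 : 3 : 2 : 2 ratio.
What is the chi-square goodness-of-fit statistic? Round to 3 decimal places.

Ratio total = 15. Expected counts: 195×2/15 = 26, 195×1/15 = 13, 195×5/15 = 65, 195×3/15 = 39, 195×2/15 = 26, 195×2/15 = 26.
χ² = (25−26)²/26 + (11−13)²/13 + (61−65)²/65 + (34−39)²/39 + (28−26)²/26 + (36−26)²/26
   = 0.0385 + 0.3077 + 0.2462 + 0.6410 + 0.1538 + 3.8462
Sum = 5.233

5.233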